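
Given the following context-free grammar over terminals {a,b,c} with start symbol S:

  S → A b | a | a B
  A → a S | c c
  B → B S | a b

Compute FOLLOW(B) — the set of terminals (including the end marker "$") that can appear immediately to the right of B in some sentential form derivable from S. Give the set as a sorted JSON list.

FIRST iteration:
round 1:
  A via A→a S: +{a}
  A via A→c c: +{c}
  B via B→a b: +{a}
  S via S→A b: +{a,c}
  FIRST[S]={a,c}  FIRST[A]={a,c}  FIRST[B]={a}
round 2: — fixpoint
  FIRST[S]={a,c}  FIRST[A]={a,c}  FIRST[B]={a}

Compute FOLLOW by fixpoint:
initialize: $ ∈ FOLLOW(S)
pass 1:
  B→B S: FOLLOW(B) ⊇ FIRST(S) = {a,c}; new: +{a,c}
  B→B S: FOLLOW(S) ⊇ FOLLOW(B) ⊇ {a,c}; new: +{a,c}
  S→A b: FOLLOW(A) ⊇ FIRST(b) = {b}; new: +{b}
  S→a B: FOLLOW(B) ⊇ FOLLOW(S) ⊇ {$,a,c}; new: +{$}
  S: {$,a,c}  A: {b}  B: {$,a,c}
pass 2:
  A→a S: FOLLOW(S) ⊇ FOLLOW(A) ⊇ {b}; new: +{b}
  S→a B: FOLLOW(B) ⊇ FOLLOW(S) ⊇ {$,a,b,c}; new: +{b}
  S: {$,a,b,c}  A: {b}  B: {$,a,b,c}
pass 3: (no change)
  S: {$,a,b,c}  A: {b}  B: {$,a,b,c}

FOLLOW(B) = ["$", "a", "b", "c"]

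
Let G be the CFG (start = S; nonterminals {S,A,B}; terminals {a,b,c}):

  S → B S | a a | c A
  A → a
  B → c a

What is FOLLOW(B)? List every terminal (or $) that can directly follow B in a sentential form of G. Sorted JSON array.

FIRST sets, iterate to fixpoint:
round 1:
  A via A→a: +{a}
  B via B→c a: +{c}
  S via S→B S: +{c}
  S via S→a a: +{a}
  FIRST(S)={a,c}  FIRST(A)={a}  FIRST(B)={c}
round 2: (stable)
  FIRST(S)={a,c}  FIRST(A)={a}  FIRST(B)={c}

Compute FOLLOW by fixpoint:
FOLLOW(S) := {$}
[1]
  S→B S: FOLLOW(B) ⊇ FIRST(S) = {a,c}; new: +{a,c}
  S→c A: FOLLOW(A) ⊇ FOLLOW(S) ⊇ {$}; new: +{$}
  S: {$}  A: {$}  B: {a,c}
[2] (no change)
  S: {$}  A: {$}  B: {a,c}

FOLLOW(B) = ["a", "c"]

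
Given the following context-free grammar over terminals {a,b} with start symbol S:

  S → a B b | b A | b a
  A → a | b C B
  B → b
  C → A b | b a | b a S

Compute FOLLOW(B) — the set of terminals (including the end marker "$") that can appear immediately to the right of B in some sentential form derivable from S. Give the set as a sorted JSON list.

FIRST iteration:
pass 1:
  A via A→a: +{a}
  A via A→b C B: +{b}
  B via B→b: +{b}
  C via C→A b: +{a,b}
  S via S→a B b: +{a}
  S via S→b A: +{b}
  FIRST(S)={a,b}  FIRST(A)={a,b}  FIRST(B)={b}  FIRST(C)={a,b}
pass 2: (stable)
  FIRST(S)={a,b}  FIRST(A)={a,b}  FIRST(B)={b}  FIRST(C)={a,b}

Compute FOLLOW by fixpoint:
initialize: $ ∈ FOLLOW(S)
round 1:
  A→b C B: FOLLOW(C) ⊇ FIRST(B) = {b}; new: +{b}
  C→A b: FOLLOW(A) ⊇ FIRST(b) = {b}; new: +{b}
  C→b a S: FOLLOW(S) ⊇ FOLLOW(C) ⊇ {b}; new: +{b}
  S→a B b: FOLLOW(B) ⊇ FIRST(b) = {b}; new: +{b}
  S→b A: FOLLOW(A) ⊇ FOLLOW(S) ⊇ {$,b}; new: +{$}
  FOLLOW(S)={$,b}  FOLLOW(A)={$,b}  FOLLOW(B)={b}  FOLLOW(C)={b}
round 2:
  A→b C B: FOLLOW(B) ⊇ FOLLOW(A) ⊇ {$,b}; new: +{$}
  FOLLOW(S)={$,b}  FOLLOW(A)={$,b}  FOLLOW(B)={$,b}  FOLLOW(C)={b}
round 3: — fixpoint
  FOLLOW(S)={$,b}  FOLLOW(A)={$,b}  FOLLOW(B)={$,b}  FOLLOW(C)={b}

FOLLOW(B) = ["$", "b"]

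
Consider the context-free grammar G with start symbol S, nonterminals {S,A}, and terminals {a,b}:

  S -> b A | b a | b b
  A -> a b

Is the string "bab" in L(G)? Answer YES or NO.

CNF form of G:
  S -> T1 A | T1 T0 | T1 T1
  A -> T0 T1
  T0 -> a
  T1 -> b

CYK fill:
  cell(0,0) b: {T1}  orig:{}
  cell(1,1) a: {T0}  orig:{}
  cell(2,2) b: {T1}  orig:{}
  cell(0,1) ba: {S}
  cell(1,2) ab: {A}
  cell(0,2) bab: {S}

S ∈ T[0,2] ⇒ YES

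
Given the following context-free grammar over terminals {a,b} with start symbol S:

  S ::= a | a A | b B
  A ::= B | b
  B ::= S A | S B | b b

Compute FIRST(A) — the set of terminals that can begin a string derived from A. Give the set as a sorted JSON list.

Compute FIRST by fixpoint:
[1]
  A via A→b: +{b}
  B via B→b b: +{b}
  S via S→a: +{a}
  S via S→b B: +{b}
  S: {a,b}  A: {b}  B: {b}
[2]
  B via B→S A: +{a}
  S: {a,b}  A: {b}  B: {a,b}
[3]
  A via A→B: +{a}
  S: {a,b}  A: {a,b}  B: {a,b}
[4] — fixpoint
  S: {a,b}  A: {a,b}  B: {a,b}

FIRST(A) = ["a", "b"]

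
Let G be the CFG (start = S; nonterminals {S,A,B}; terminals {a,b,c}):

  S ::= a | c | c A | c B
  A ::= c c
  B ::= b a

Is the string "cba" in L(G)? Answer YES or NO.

CNF form of G:
  S -> T0 A | T0 B | a | c
  A -> T0 T0
  B -> T1 T2
  T0 -> c
  T1 -> b
  T2 -> a

CYK table (by increasing span):
  cell(0,0) c: {S,T0}  orig:{S}
  cell(1,1) b: {T1}  orig:{}
  cell(2,2) a: {S,T2}  orig:{S}
  cell(0,1) cb: ∅
  cell(1,2) ba: {B}
  cell(0,2) cba: {S}

S ∈ T[0,2] ⇒ YES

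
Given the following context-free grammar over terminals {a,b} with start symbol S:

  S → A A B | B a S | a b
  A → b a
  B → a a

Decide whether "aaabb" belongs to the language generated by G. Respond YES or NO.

Convert to CNF:
  S -> A X2 | B X3 | T1 T0
  A -> T0 T1
  B -> T1 T1
  T0 -> b
  T1 -> a
  X2 -> A B
  X3 -> T1 S

CYK fill:
  T[0,0] 'a' = {T1}  orig:{}
  T[1,1] 'a' = {T1}  orig:{}
  T[2,2] 'a' = {T1}  orig:{}
  T[3,3] 'b' = {T0}  orig:{}
  T[4,4] 'b' = {T0}  orig:{}
  T[0,1] 'aa' = {B}
  T[1,2] 'aa' = {B}
  T[2,3] 'ab' = {S}
  T[3,4] 'bb' = ∅
  T[0,2] 'aaa' = ∅
  T[1,3] 'aab' = {X3}  orig:{}
  T[2,4] 'abb' = ∅
  T[0,3] 'aaab' = ∅
  T[1,4] 'aabb' = ∅
  T[0,4] 'aaabb' = ∅

S ∉ T[0,4] ⇒ NO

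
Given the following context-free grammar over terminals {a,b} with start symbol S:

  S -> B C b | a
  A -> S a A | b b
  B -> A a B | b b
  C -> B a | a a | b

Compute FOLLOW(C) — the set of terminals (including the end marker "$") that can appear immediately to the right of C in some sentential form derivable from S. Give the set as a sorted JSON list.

Compute FIRST by fixpoint:
round 1:
  A via A→b b: +{b}
  B via B→A a B: +{b}
  C via C→B a: +{b}
  C via C→a a: +{a}
  S via S→B C b: +{b}
  S via S→a: +{a}
  FIRST(S)={a,b}  FIRST(A)={b}  FIRST(B)={b}  FIRST(C)={a,b}
round 2:
  A via A→S a A: +{a}
  B via B→A a B: +{a}
  FIRST(S)={a,b}  FIRST(A)={a,b}  FIRST(B)={a,b}  FIRST(C)={a,b}
round 3: — fixpoint
  FIRST(S)={a,b}  FIRST(A)={a,b}  FIRST(B)={a,b}  FIRST(C)={a,b}

FOLLOW sets:
seed FOLLOW(S) with $
round 1:
  A→S a A: FOLLOW(S) ⊇ FIRST(a) = {a}; new: +{a}
  B→A a B: FOLLOW(A) ⊇ FIRST(a) = {a}; new: +{a}
  C→B a: FOLLOW(B) ⊇ FIRST(a) = {a}; new: +{a}
  S→B C b: FOLLOW(B) ⊇ FIRST(C) = {a,b}; new: +{b}
  S→B C b: FOLLOW(C) ⊇ FIRST(b) = {b}; new: +{b}
  FOLLOW(S)={$,a}  FOLLOW(A)={a}  FOLLOW(B)={a,b}  FOLLOW(C)={b}
round 2: (stable)
  FOLLOW(S)={$,a}  FOLLOW(A)={a}  FOLLOW(B)={a,b}  FOLLOW(C)={b}

FOLLOW(C) = ["b"]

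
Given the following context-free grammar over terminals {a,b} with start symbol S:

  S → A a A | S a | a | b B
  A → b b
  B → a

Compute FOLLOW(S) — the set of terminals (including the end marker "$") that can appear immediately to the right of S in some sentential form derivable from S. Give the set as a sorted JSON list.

FIRST iteration:
pass 1:
  A via A→b b: +{b}
  B via B→a: +{a}
  S via S→A a A: +{b}
  S via S→a: +{a}
  FIRST[S]={a,b}  FIRST[A]={b}  FIRST[B]={a}
pass 2: done
  FIRST[S]={a,b}  FIRST[A]={b}  FIRST[B]={a}

FOLLOW sets:
FOLLOW(S) := {$}
[1]
  S→A a A: FOLLOW(A) ⊇ FIRST(a) = {a}; new: +{a}
  S→A a A: FOLLOW(A) ⊇ FOLLOW(S) ⊇ {$}; new: +{$}
  S→S a: FOLLOW(S) ⊇ FIRST(a) = {a}; new: +{a}
  S→b B: FOLLOW(B) ⊇ FOLLOW(S) ⊇ {$,a}; new: +{$,a}
  FOLLOW[S]={$,a}  FOLLOW[A]={$,a}  FOLLOW[B]={$,a}
[2] (no change)
  FOLLOW[S]={$,a}  FOLLOW[A]={$,a}  FOLLOW[B]={$,a}

FOLLOW(S) = ["$", "a"]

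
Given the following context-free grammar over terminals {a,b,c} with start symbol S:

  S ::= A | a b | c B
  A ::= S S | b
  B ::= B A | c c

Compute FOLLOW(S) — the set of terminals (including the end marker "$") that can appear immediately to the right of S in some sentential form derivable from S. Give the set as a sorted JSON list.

FIRST sets, iterate to fixpoint:
pass 1:
  A via A→b: +{b}
  B via B→c c: +{c}
  S via S→A: +{b}
  S via S→a b: +{a}
  S via S→c B: +{c}
  FIRST(S)={a,b,c}  FIRST(A)={b}  FIRST(B)={c}
pass 2:
  A via A→S S: +{a,c}
  FIRST(S)={a,b,c}  FIRST(A)={a,b,c}  FIRST(B)={c}
pass 3: done
  FIRST(S)={a,b,c}  FIRST(A)={a,b,c}  FIRST(B)={c}

FOLLOW sets:
initialize: $ ∈ FOLLOW(S)
[1]
  A→S S: FOLLOW(S) ⊇ FIRST(S) = {a,b,c}; new: +{a,b,c}
  B→B A: FOLLOW(B) ⊇ FIRST(A) = {a,b,c}; new: +{a,b,c}
  B→B A: FOLLOW(A) ⊇ FOLLOW(B) ⊇ {a,b,c}; new: +{a,b,c}
  S→A: FOLLOW(A) ⊇ FOLLOW(S) ⊇ {$,a,b,c}; new: +{$}
  S→c B: FOLLOW(B) ⊇ FOLLOW(S) ⊇ {$,a,b,c}; new: +{$}
  FOLLOW[S]={$,a,b,c}  FOLLOW[A]={$,a,b,c}  FOLLOW[B]={$,a,b,c}
[2] (no change)
  FOLLOW[S]={$,a,b,c}  FOLLOW[A]={$,a,b,c}  FOLLOW[B]={$,a,b,c}

FOLLOW(S) = ["$", "a", "b", "c"]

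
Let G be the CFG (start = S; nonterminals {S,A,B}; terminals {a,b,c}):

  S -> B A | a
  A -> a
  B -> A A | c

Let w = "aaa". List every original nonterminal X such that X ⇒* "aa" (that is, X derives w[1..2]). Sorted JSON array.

CNF form of G:
  S -> B A | a
  A -> a
  B -> A A | c

CYK fill — only the sub-triangle for w[1..2]:
  [1..1]={A,S}  "a"
  [2..2]={A,S}  "a"
  [1..2]={B}  "aa"

Original NTs in T[1,2] deriving "aa": ["B"]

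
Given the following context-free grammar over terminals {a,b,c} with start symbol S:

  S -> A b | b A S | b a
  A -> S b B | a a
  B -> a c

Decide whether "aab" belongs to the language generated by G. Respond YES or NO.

CNF form of G:
  S -> A T0 | T0 T1 | T0 X4
  A -> S X3 | T1 T1
  B -> T1 T2
  T0 -> b
  T1 -> a
  T2 -> c
  X3 -> T0 B
  X4 -> A S

CYK fill:
  [0..0]={T1}  "a"  orig:{}
  [1..1]={T1}  "a"  orig:{}
  [2..2]={T0}  "b"  orig:{}
  [0..1]={A}  "aa"
  [1..2]=∅  "ab"
  [0..2]={S}  "aab"

S ∈ T[0,2] ⇒ YES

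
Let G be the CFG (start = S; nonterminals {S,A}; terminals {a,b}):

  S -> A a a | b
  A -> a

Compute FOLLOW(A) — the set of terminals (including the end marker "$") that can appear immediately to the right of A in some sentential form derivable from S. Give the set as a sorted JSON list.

FIRST sets, iterate to fixpoint:
[1]
  A via A→a: +{a}
  S via S→A a a: +{a}
  S via S→b: +{b}
  FIRST[S]={a,b}  FIRST[A]={a}
[2] done
  FIRST[S]={a,b}  FIRST[A]={a}

FOLLOW sets:
seed FOLLOW(S) with $
[1]
  S→A a a: FOLLOW(A) ⊇ FIRST(a) = {a}; new: +{a}
  FOLLOW[S]={$}  FOLLOW[A]={a}
[2] (stable)
  FOLLOW[S]={$}  FOLLOW[A]={a}

FOLLOW(A) = ["a"]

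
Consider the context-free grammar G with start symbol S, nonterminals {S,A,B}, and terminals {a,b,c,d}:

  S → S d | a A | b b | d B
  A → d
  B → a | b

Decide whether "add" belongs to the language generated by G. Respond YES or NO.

CNF form of G:
  S -> S T0 | T0 B | T1 A | T2 T2
  A -> d
  B -> a | b
  T0 -> d
  T1 -> a
  T2 -> b

CYK table (by increasing span):
  cell(0,0) a: {B,T1}  orig:{B}
  cell(1,1) d: {A,T0}  orig:{A}
  cell(2,2) d: {A,T0}  orig:{A}
  cell(0,1) ad: {S}
  cell(1,2) dd: ∅
  cell(0,2) add: {S}

S ∈ T[0,2] ⇒ YES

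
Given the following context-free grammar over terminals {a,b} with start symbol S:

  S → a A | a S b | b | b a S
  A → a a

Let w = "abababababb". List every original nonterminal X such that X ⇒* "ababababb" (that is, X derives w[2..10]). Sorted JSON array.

CNF form of G:
  S -> T0 A | T0 X2 | T1 X3 | b
  A -> T0 T0
  T0 -> a
  T1 -> b
  X2 -> S T1
  X3 -> T0 S

CYK fill, restricted to cells inside w[2..10]:
  cell(2,2) a: {T0}  orig:{}
  cell(3,3) b: {S,T1}  orig:{S}
  cell(4,4) a: {T0}  orig:{}
  cell(5,5) b: {S,T1}  orig:{S}
  cell(6,6) a: {T0}  orig:{}
  cell(7,7) b: {S,T1}  orig:{S}
  cell(8,8) a: {T0}  orig:{}
  cell(9,9) b: {S,T1}  orig:{S}
  cell(10,10) b: {S,T1}  orig:{S}
  cell(2,3) ab: {X3}  orig:{}
  cell(3,4) ba: ∅
  cell(4,5) ab: {X3}  orig:{}
  cell(5,6) ba: ∅
  cell(6,7) ab: {X3}  orig:{}
  cell(7,8) ba: ∅
  cell(8,9) ab: {X3}  orig:{}
  cell(9,10) bb: {X2}  orig:{}
  cell(2,4) aba: ∅
  cell(3,5) bab: {S}
  cell(4,6) aba: ∅
  cell(5,7) bab: {S}
  cell(6,8) aba: ∅
  cell(7,9) bab: {S}
  cell(8,10) abb: {S}
  cell(2,5) abab: {X3}  orig:{}
  cell(3,6) baba: ∅
  cell(4,7) abab: {X3}  orig:{}
  cell(5,8) baba: ∅
  cell(6,9) abab: {X3}  orig:{}
  cell(7,10) babb: {X2}  orig:{}
  cell(2,6) ababa: ∅
  cell(3,7) babab: {S}
  cell(4,8) ababa: ∅
  cell(5,9) babab: {S}
  cell(6,10) ababb: {S}
  cell(2,7) ababab: {X3}  orig:{}
  cell(3,8) bababa: ∅
  cell(4,9) ababab: {X3}  orig:{}
  cell(5,10) bababb: {X2}  orig:{}
  cell(2,8) abababa: ∅
  cell(3,9) bababab: {S}
  cell(4,10) abababb: {S}
  cell(2,9) abababab: {X3}  orig:{}
  cell(3,10) babababb: {X2}  orig:{}
  cell(2,10) ababababb: {S}

Original NTs in T[2,10] deriving "ababababb": ["S"]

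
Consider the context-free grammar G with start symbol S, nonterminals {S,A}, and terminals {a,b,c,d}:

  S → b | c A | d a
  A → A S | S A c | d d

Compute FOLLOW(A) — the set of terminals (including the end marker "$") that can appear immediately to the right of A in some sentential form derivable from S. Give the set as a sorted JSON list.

FIRST iteration:
pass 1:
  A via A→d d: +{d}
  S via S→b: +{b}
  S via S→c A: +{c}
  S via S→d a: +{d}
  FIRST[S]={b,c,d}  FIRST[A]={d}
pass 2:
  A via A→S A c: +{b,c}
  FIRST[S]={b,c,d}  FIRST[A]={b,c,d}
pass 3: (no change)
  FIRST[S]={b,c,d}  FIRST[A]={b,c,d}

Compute FOLLOW by fixpoint:
seed FOLLOW(S) with $
pass 1:
  A→A S: FOLLOW(A) ⊇ FIRST(S) = {b,c,d}; new: +{b,c,d}
  A→A S: FOLLOW(S) ⊇ FOLLOW(A) ⊇ {b,c,d}; new: +{b,c,d}
  S→c A: FOLLOW(A) ⊇ FOLLOW(S) ⊇ {$,b,c,d}; new: +{$}
  FOLLOW[S]={$,b,c,d}  FOLLOW[A]={$,b,c,d}
pass 2: (no change)
  FOLLOW[S]={$,b,c,d}  FOLLOW[A]={$,b,c,d}

FOLLOW(A) = ["$", "b", "c", "d"]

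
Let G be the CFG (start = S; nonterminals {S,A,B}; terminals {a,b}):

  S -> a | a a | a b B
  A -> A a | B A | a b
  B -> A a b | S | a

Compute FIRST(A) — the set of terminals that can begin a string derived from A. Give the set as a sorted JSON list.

Compute FIRST by fixpoint:
round 1:
  A via A→a b: +{a}
  B via B→A a b: +{a}
  S via S→a: +{a}
  FIRST(S)={a}  FIRST(A)={a}  FIRST(B)={a}
round 2: done
  FIRST(S)={a}  FIRST(A)={a}  FIRST(B)={a}

FIRST(A) = ["a"]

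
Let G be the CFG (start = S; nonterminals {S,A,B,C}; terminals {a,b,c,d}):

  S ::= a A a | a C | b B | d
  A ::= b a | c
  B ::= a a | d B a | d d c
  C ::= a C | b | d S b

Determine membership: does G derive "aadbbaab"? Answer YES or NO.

Convert to CNF:
  S -> T0 B | T1 C | T1 X7 | d
  A -> T0 T1 | c
  B -> T1 T1 | T2 X4 | T2 X5
  C -> T1 C | T2 X6 | b
  T0 -> b
  T1 -> a
  T2 -> d
  T3 -> c
  X4 -> B T1
  X5 -> T2 T3
  X6 -> S T0
  X7 -> A T1

CYK fill:
  T[0,0] 'a' = {T1}  orig:{}
  T[1,1] 'a' = {T1}  orig:{}
  T[2,2] 'd' = {S,T2}  orig:{S}
  T[3,3] 'b' = {C,T0}  orig:{C}
  T[4,4] 'b' = {C,T0}  orig:{C}
  T[5,5] 'a' = {T1}  orig:{}
  T[6,6] 'a' = {T1}  orig:{}
  T[7,7] 'b' = {C,T0}  orig:{C}
  T[0,1] 'aa' = {B}
  T[1,2] 'ad' = ∅
  T[2,3] 'db' = {X6}  orig:{}
  T[3,4] 'bb' = ∅
  T[4,5] 'ba' = {A}
  T[5,6] 'aa' = {B}
  T[6,7] 'ab' = {C,S}
  T[0,2] 'aad' = ∅
  T[1,3] 'adb' = ∅
  T[2,4] 'dbb' = ∅
  T[3,5] 'bba' = ∅
  T[4,6] 'baa' = {S,X7}  orig:{S}
  T[5,7] 'aab' = {C,S}
  T[0,3] 'aadb' = ∅
  T[1,4] 'adbb' = ∅
  T[2,5] 'dbba' = ∅
  T[3,6] 'bbaa' = ∅
  T[4,7] 'baab' = {X6}  orig:{}
  T[0,4] 'aadbb' = ∅
  T[1,5] 'adbba' = ∅
  T[2,6] 'dbbaa' = ∅
  T[3,7] 'bbaab' = ∅
  T[0,5] 'aadbba' = ∅
  T[1,6] 'adbbaa' = ∅
  T[2,7] 'dbbaab' = ∅
  T[0,6] 'aadbbaa' = ∅
  T[1,7] 'adbbaab' = ∅
  T[0,7] 'aadbbaab' = ∅

S ∉ T[0,7] ⇒ NO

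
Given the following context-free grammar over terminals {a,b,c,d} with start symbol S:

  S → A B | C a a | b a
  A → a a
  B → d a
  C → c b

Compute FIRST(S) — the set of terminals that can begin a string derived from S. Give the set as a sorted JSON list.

Compute FIRST by fixpoint:
round 1:
  A via A→a a: +{a}
  B via B→d a: +{d}
  C via C→c b: +{c}
  S via S→A B: +{a}
  S via S→C a a: +{c}
  S via S→b a: +{b}
  FIRST[S]={a,b,c}  FIRST[A]={a}  FIRST[B]={d}  FIRST[C]={c}
round 2: done
  FIRST[S]={a,b,c}  FIRST[A]={a}  FIRST[B]={d}  FIRST[C]={c}

FIRST(S) = ["a", "b", "c"]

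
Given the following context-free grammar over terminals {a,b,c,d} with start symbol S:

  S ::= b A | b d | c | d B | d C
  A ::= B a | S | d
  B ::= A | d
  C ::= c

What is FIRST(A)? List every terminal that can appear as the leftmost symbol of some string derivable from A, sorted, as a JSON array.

FIRST sets, iterate to fixpoint:
iter 1:
  A via A→d: +{d}
  B via B→A: +{d}
  C via C→c: +{c}
  S via S→b A: +{b}
  S via S→c: +{c}
  S via S→d B: +{d}
  FIRST[S]={b,c,d}  FIRST[A]={d}  FIRST[B]={d}  FIRST[C]={c}
iter 2:
  A via A→S: +{b,c}
  B via B→A: +{b,c}
  FIRST[S]={b,c,d}  FIRST[A]={b,c,d}  FIRST[B]={b,c,d}  FIRST[C]={c}
iter 3: (stable)
  FIRST[S]={b,c,d}  FIRST[A]={b,c,d}  FIRST[B]={b,c,d}  FIRST[C]={c}

FIRST(A) = ["b", "c", "d"]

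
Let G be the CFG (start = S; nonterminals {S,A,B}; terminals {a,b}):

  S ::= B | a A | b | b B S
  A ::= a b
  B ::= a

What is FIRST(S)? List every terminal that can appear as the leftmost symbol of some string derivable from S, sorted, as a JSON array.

Compute FIRST by fixpoint:
round 1:
  A via A→a b: +{a}
  B via B→a: +{a}
  S via S→B: +{a}
  S via S→b: +{b}
  FIRST(S)={a,b}  FIRST(A)={a}  FIRST(B)={a}
round 2: — fixpoint
  FIRST(S)={a,b}  FIRST(A)={a}  FIRST(B)={a}

FIRST(S) = ["a", "b"]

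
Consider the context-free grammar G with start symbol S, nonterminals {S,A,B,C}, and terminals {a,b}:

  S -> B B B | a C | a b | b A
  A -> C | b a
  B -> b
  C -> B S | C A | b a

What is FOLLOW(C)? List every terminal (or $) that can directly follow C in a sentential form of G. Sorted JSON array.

FIRST iteration:
round 1:
  A via A→b a: +{b}
  B via B→b: +{b}
  C via C→B S: +{b}
  S via S→B B B: +{b}
  S via S→a C: +{a}
  FIRST(S)={a,b}  FIRST(A)={b}  FIRST(B)={b}  FIRST(C)={b}
round 2: (no change)
  FIRST(S)={a,b}  FIRST(A)={b}  FIRST(B)={b}  FIRST(C)={b}

FOLLOW sets:
initialize: $ ∈ FOLLOW(S)
round 1:
  C→B S: FOLLOW(B) ⊇ FIRST(S) = {a,b}; new: +{a,b}
  C→C A: FOLLOW(C) ⊇ FIRST(A) = {b}; new: +{b}
  C→C A: FOLLOW(A) ⊇ FOLLOW(C) ⊇ {b}; new: +{b}
  S→B B B: FOLLOW(B) ⊇ FOLLOW(S) ⊇ {$}; new: +{$}
  S→a C: FOLLOW(C) ⊇ FOLLOW(S) ⊇ {$}; new: +{$}
  S→b A: FOLLOW(A) ⊇ FOLLOW(S) ⊇ {$}; new: +{$}
  FOLLOW(S)={$}  FOLLOW(A)={$,b}  FOLLOW(B)={$,a,b}  FOLLOW(C)={$,b}
round 2:
  C→B S: FOLLOW(S) ⊇ FOLLOW(C) ⊇ {$,b}; new: +{b}
  FOLLOW(S)={$,b}  FOLLOW(A)={$,b}  FOLLOW(B)={$,a,b}  FOLLOW(C)={$,b}
round 3: (stable)
  FOLLOW(S)={$,b}  FOLLOW(A)={$,b}  FOLLOW(B)={$,a,b}  FOLLOW(C)={$,b}

FOLLOW(C) = ["$", "b"]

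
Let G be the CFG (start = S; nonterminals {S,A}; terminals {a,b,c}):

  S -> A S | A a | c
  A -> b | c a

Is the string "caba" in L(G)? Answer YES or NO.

Convert to CNF:
  S -> A S | A T1 | c
  A -> T0 T1 | b
  T0 -> c
  T1 -> a

CYK fill:
  T[0,0] 'c' = {S,T0}  orig:{S}
  T[1,1] 'a' = {T1}  orig:{}
  T[2,2] 'b' = {A}
  T[3,3] 'a' = {T1}  orig:{}
  T[0,1] 'ca' = {A}
  T[1,2] 'ab' = ∅
  T[2,3] 'ba' = {S}
  T[0,2] 'cab' = ∅
  T[1,3] 'aba' = ∅
  T[0,3] 'caba' = {S}

S ∈ T[0,3] ⇒ YES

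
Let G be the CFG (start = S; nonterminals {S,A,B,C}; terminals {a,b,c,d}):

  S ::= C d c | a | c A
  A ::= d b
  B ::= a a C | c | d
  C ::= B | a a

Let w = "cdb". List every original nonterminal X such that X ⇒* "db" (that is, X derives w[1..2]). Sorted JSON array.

CNF form of G:
  S -> C X6 | T3 A | a
  A -> T0 T1
  B -> T2 X4 | c | d
  C -> T2 T2 | T2 X5 | c | d
  T0 -> d
  T1 -> b
  T2 -> a
  T3 -> c
  X4 -> T2 C
  X5 -> T2 C
  X6 -> T0 T3

CYK table (by increasing span) (cells [i..j] with 1 ≤ i ≤ j ≤ 2 only):
  cell(1,1) d: {B,C,T0}  orig:{B,C}
  cell(2,2) b: {T1}  orig:{}
  cell(1,2) db: {A}

Original NTs in T[1,2] deriving "db": ["A"]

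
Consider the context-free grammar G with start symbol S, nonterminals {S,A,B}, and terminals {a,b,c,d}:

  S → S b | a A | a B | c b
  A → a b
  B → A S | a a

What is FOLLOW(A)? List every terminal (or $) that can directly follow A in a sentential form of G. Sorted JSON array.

Compute FIRST by fixpoint:
[1]
  A via A→a b: +{a}
  B via B→A S: +{a}
  S via S→a A: +{a}
  S via S→c b: +{c}
  FIRST[S]={a,c}  FIRST[A]={a}  FIRST[B]={a}
[2] (no change)
  FIRST[S]={a,c}  FIRST[A]={a}  FIRST[B]={a}

FOLLOW iteration:
seed FOLLOW(S) with $
[1]
  B→A S: FOLLOW(A) ⊇ FIRST(S) = {a,c}; new: +{a,c}
  S→S b: FOLLOW(S) ⊇ FIRST(b) = {b}; new: +{b}
  S→a A: FOLLOW(A) ⊇ FOLLOW(S) ⊇ {$,b}; new: +{$,b}
  S→a B: FOLLOW(B) ⊇ FOLLOW(S) ⊇ {$,b}; new: +{$,b}
  S: {$,b}  A: {$,a,b,c}  B: {$,b}
[2] done
  S: {$,b}  A: {$,a,b,c}  B: {$,b}

FOLLOW(A) = ["$", "a", "b", "c"]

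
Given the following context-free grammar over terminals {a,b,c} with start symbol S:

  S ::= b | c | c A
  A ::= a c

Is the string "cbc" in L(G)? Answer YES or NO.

CNF form of G:
  S -> T1 A | b | c
  A -> T0 T1
  T0 -> a
  T1 -> c

CYK table (by increasing span):
  [0..0]={S,T1}  "c"  orig:{S}
  [1..1]={S}  "b"
  [2..2]={S,T1}  "c"  orig:{S}
  [0..1]=∅  "cb"
  [1..2]=∅  "bc"
  [0..2]=∅  "cbc"

S ∉ T[0,2] ⇒ NO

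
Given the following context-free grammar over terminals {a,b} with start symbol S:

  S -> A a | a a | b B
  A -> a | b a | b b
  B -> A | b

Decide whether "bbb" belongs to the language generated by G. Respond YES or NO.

Convert to CNF:
  S -> A T1 | T0 B | T1 T1
  A -> T0 T0 | T0 T1 | a
  B -> T0 T0 | T0 T1 | a | b
  T0 -> b
  T1 -> a

CYK table (by increasing span):
  T[0,0] 'b' = {B,T0}  orig:{B}
  T[1,1] 'b' = {B,T0}  orig:{B}
  T[2,2] 'b' = {B,T0}  orig:{B}
  T[0,1] 'bb' = {A,B,S}
  T[1,2] 'bb' = {A,B,S}
  T[0,2] 'bbb' = {S}

S ∈ T[0,2] ⇒ YES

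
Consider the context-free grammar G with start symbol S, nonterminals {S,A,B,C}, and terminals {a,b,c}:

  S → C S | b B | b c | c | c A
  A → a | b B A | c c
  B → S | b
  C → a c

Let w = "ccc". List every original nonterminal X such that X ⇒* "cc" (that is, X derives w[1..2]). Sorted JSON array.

Convert to CNF:
  S -> C S | T0 B | T0 T1 | T1 A | c
  A -> T0 X3 | T1 T1 | a
  B -> C S | T0 B | T0 T1 | T1 A | b | c
  C -> T2 T1
  T0 -> b
  T1 -> c
  T2 -> a
  X3 -> B A

Fill CYK table bottom-up, restricted to cells inside w[1..2]:
  [1..1]={B,S,T1}  "c"  orig:{B,S}
  [2..2]={B,S,T1}  "c"  orig:{B,S}
  [1..2]={A}  "cc"

Original NTs in T[1,2] deriving "cc": ["A"]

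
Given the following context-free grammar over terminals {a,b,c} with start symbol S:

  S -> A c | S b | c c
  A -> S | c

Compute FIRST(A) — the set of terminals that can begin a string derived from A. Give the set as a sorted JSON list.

Compute FIRST by fixpoint:
round 1:
  A via A→c: +{c}
  S via S→A c: +{c}
  FIRST[S]={c}  FIRST[A]={c}
round 2: — fixpoint
  FIRST[S]={c}  FIRST[A]={c}

FIRST(A) = ["c"]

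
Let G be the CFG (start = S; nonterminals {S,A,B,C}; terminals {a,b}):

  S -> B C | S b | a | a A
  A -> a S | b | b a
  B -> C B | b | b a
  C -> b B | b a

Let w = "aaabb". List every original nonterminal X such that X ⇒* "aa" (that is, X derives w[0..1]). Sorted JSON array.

CNF form of G:
  S -> B C | S T1 | T0 A | a
  A -> T0 S | T1 T0 | b
  B -> C B | T1 T0 | b
  C -> T1 B | T1 T0
  T0 -> a
  T1 -> b

Fill CYK table bottom-up — only the sub-triangle for w[0..1]:
  T[0,0] 'a' = {S,T0}  orig:{S}
  T[1,1] 'a' = {S,T0}  orig:{S}
  T[0,1] 'aa' = {A}

Original NTs in T[0,1] deriving "aa": ["A"]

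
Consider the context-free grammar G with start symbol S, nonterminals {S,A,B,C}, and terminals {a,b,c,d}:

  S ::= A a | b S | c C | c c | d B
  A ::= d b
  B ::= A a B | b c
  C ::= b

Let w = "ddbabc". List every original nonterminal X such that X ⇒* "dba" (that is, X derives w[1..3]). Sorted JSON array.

CNF form of G:
  S -> A T2 | T0 B | T1 S | T3 C | T3 T3
  A -> T0 T1
  B -> A X4 | T1 T3
  C -> b
  T0 -> d
  T1 -> b
  T2 -> a
  T3 -> c
  X4 -> T2 B

CYK fill (cells [i..j] with 1 ≤ i ≤ j ≤ 3 only):
  T[1,1] 'd' = {T0}  orig:{}
  T[2,2] 'b' = {C,T1}  orig:{C}
  T[3,3] 'a' = {T2}  orig:{}
  T[1,2] 'db' = {A}
  T[2,3] 'ba' = ∅
  T[1,3] 'dba' = {S}

Original NTs in T[1,3] deriving "dba": ["S"]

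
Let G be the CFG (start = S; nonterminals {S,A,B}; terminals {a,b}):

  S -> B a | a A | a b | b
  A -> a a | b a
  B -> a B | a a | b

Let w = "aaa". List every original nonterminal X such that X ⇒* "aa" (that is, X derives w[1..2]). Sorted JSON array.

Convert to CNF:
  S -> B T0 | T0 A | T0 T1 | b
  A -> T0 T0 | T1 T0
  B -> T0 B | T0 T0 | b
  T0 -> a
  T1 -> b

CYK fill (cells [i..j] with 1 ≤ i ≤ j ≤ 2 only):
  cell(1,1) a: {T0}  orig:{}
  cell(2,2) a: {T0}  orig:{}
  cell(1,2) aa: {A,B}

Original NTs in T[1,2] deriving "aa": ["A", "B"]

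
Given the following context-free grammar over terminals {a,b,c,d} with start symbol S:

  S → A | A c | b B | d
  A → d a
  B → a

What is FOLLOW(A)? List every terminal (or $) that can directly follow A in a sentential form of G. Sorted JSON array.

Compute FIRST by fixpoint:
iter 1:
  A via A→d a: +{d}
  B via B→a: +{a}
  S via S→A: +{d}
  S via S→b B: +{b}
  FIRST(S)={b,d}  FIRST(A)={d}  FIRST(B)={a}
iter 2: done
  FIRST(S)={b,d}  FIRST(A)={d}  FIRST(B)={a}

Compute FOLLOW by fixpoint:
seed FOLLOW(S) with $
iter 1:
  S→A: FOLLOW(A) ⊇ FOLLOW(S) ⊇ {$}; new: +{$}
  S→A c: FOLLOW(A) ⊇ FIRST(c) = {c}; new: +{c}
  S→b B: FOLLOW(B) ⊇ FOLLOW(S) ⊇ {$}; new: +{$}
  FOLLOW(S)={$}  FOLLOW(A)={$,c}  FOLLOW(B)={$}
iter 2: (no change)
  FOLLOW(S)={$}  FOLLOW(A)={$,c}  FOLLOW(B)={$}

FOLLOW(A) = ["$", "c"]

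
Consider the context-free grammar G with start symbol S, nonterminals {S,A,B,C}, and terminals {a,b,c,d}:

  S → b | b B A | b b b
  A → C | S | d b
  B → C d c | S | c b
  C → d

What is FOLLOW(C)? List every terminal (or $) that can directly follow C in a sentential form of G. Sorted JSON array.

Compute FIRST by fixpoint:
pass 1:
  A via A→d b: +{d}
  B via B→c b: +{c}
  C via C→d: +{d}
  S via S→b: +{b}
  FIRST[S]={b}  FIRST[A]={d}  FIRST[B]={c}  FIRST[C]={d}
pass 2:
  A via A→S: +{b}
  B via B→C d c: +{d}
  B via B→S: +{b}
  FIRST[S]={b}  FIRST[A]={b,d}  FIRST[B]={b,c,d}  FIRST[C]={d}
pass 3: done
  FIRST[S]={b}  FIRST[A]={b,d}  FIRST[B]={b,c,d}  FIRST[C]={d}

FOLLOW iteration:
FOLLOW(S) := {$}
[1]
  B→C d c: FOLLOW(C) ⊇ FIRST(d) = {d}; new: +{d}
  S→b B A: FOLLOW(B) ⊇ FIRST(A) = {b,d}; new: +{b,d}
  S→b B A: FOLLOW(A) ⊇ FOLLOW(S) ⊇ {$}; new: +{$}
  FOLLOW[S]={$}  FOLLOW[A]={$}  FOLLOW[B]={b,d}  FOLLOW[C]={d}
[2]
  A→C: FOLLOW(C) ⊇ FOLLOW(A) ⊇ {$}; new: +{$}
  B→S: FOLLOW(S) ⊇ FOLLOW(B) ⊇ {b,d}; new: +{b,d}
  S→b B A: FOLLOW(A) ⊇ FOLLOW(S) ⊇ {$,b,d}; new: +{b,d}
  FOLLOW[S]={$,b,d}  FOLLOW[A]={$,b,d}  FOLLOW[B]={b,d}  FOLLOW[C]={$,d}
[3]
  A→C: FOLLOW(C) ⊇ FOLLOW(A) ⊇ {$,b,d}; new: +{b}
  FOLLOW[S]={$,b,d}  FOLLOW[A]={$,b,d}  FOLLOW[B]={b,d}  FOLLOW[C]={$,b,d}
[4] (stable)
  FOLLOW[S]={$,b,d}  FOLLOW[A]={$,b,d}  FOLLOW[B]={b,d}  FOLLOW[C]={$,b,d}

FOLLOW(C) = ["$", "b", "d"]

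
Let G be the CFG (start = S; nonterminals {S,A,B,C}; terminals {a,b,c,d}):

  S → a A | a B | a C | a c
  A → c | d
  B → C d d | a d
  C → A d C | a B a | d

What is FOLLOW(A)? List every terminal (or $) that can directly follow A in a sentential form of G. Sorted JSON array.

Compute FIRST by fixpoint:
round 1:
  A via A→c: +{c}
  A via A→d: +{d}
  B via B→a d: +{a}
  C via C→A d C: +{c,d}
  C via C→a B a: +{a}
  S via S→a A: +{a}
  FIRST(S)={a}  FIRST(A)={c,d}  FIRST(B)={a}  FIRST(C)={a,c,d}
round 2:
  B via B→C d d: +{c,d}
  FIRST(S)={a}  FIRST(A)={c,d}  FIRST(B)={a,c,d}  FIRST(C)={a,c,d}
round 3: (no change)
  FIRST(S)={a}  FIRST(A)={c,d}  FIRST(B)={a,c,d}  FIRST(C)={a,c,d}

FOLLOW sets:
seed FOLLOW(S) with $
[1]
  B→C d d: FOLLOW(C) ⊇ FIRST(d) = {d}; new: +{d}
  C→A d C: FOLLOW(A) ⊇ FIRST(d) = {d}; new: +{d}
  C→a B a: FOLLOW(B) ⊇ FIRST(a) = {a}; new: +{a}
  S→a A: FOLLOW(A) ⊇ FOLLOW(S) ⊇ {$}; new: +{$}
  S→a B: FOLLOW(B) ⊇ FOLLOW(S) ⊇ {$}; new: +{$}
  S→a C: FOLLOW(C) ⊇ FOLLOW(S) ⊇ {$}; new: +{$}
  FOLLOW[S]={$}  FOLLOW[A]={$,d}  FOLLOW[B]={$,a}  FOLLOW[C]={$,d}
[2] (no change)
  FOLLOW[S]={$}  FOLLOW[A]={$,d}  FOLLOW[B]={$,a}  FOLLOW[C]={$,d}

FOLLOW(A) = ["$", "d"]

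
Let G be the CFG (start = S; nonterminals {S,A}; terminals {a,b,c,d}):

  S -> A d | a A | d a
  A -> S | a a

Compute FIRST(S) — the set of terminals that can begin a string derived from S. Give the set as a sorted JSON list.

FIRST iteration:
round 1:
  A via A→a a: +{a}
  S via S→A d: +{a}
  S via S→d a: +{d}
  S: {a,d}  A: {a}
round 2:
  A via A→S: +{d}
  S: {a,d}  A: {a,d}
round 3: (stable)
  S: {a,d}  A: {a,d}

FIRST(S) = ["a", "d"]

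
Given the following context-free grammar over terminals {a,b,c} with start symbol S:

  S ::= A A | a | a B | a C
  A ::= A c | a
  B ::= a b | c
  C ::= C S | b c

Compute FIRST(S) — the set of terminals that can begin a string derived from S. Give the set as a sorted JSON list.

Compute FIRST by fixpoint:
pass 1:
  A via A→a: +{a}
  B via B→a b: +{a}
  B via B→c: +{c}
  C via C→b c: +{b}
  S via S→A A: +{a}
  S: {a}  A: {a}  B: {a,c}  C: {b}
pass 2: done
  S: {a}  A: {a}  B: {a,c}  C: {b}

FIRST(S) = ["a"]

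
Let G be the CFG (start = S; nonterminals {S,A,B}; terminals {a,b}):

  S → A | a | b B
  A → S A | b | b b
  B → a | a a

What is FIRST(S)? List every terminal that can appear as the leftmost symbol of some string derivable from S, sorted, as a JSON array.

Compute FIRST by fixpoint:
pass 1:
  A via A→b: +{b}
  B via B→a: +{a}
  S via S→A: +{b}
  S via S→a: +{a}
  FIRST(S)={a,b}  FIRST(A)={b}  FIRST(B)={a}
pass 2:
  A via A→S A: +{a}
  FIRST(S)={a,b}  FIRST(A)={a,b}  FIRST(B)={a}
pass 3: (stable)
  FIRST(S)={a,b}  FIRST(A)={a,b}  FIRST(B)={a}

FIRST(S) = ["a", "b"]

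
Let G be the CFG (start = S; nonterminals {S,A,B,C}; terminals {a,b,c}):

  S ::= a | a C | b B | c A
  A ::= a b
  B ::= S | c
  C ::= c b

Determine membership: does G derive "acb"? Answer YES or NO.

Convert to CNF:
  S -> T0 C | T1 B | T2 A | a
  A -> T0 T1
  B -> T0 C | T1 B | T2 A | a | c
  C -> T2 T1
  T0 -> a
  T1 -> b
  T2 -> c

CYK fill:
  T[0,0] 'a' = {B,S,T0}  orig:{B,S}
  T[1,1] 'c' = {B,T2}  orig:{B}
  T[2,2] 'b' = {T1}  orig:{}
  T[0,1] 'ac' = ∅
  T[1,2] 'cb' = {C}
  T[0,2] 'acb' = {B,S}

S ∈ T[0,2] ⇒ YES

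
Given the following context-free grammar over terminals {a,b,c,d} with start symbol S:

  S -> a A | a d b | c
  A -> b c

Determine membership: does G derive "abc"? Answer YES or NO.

Convert to CNF:
  S -> T2 A | T2 X4 | c
  A -> T0 T1
  T0 -> b
  T1 -> c
  T2 -> a
  T3 -> d
  X4 -> T3 T0

CYK table (by increasing span):
  cell(0,0) a: {T2}  orig:{}
  cell(1,1) b: {T0}  orig:{}
  cell(2,2) c: {S,T1}  orig:{S}
  cell(0,1) ab: ∅
  cell(1,2) bc: {A}
  cell(0,2) abc: {S}

S ∈ T[0,2] ⇒ YES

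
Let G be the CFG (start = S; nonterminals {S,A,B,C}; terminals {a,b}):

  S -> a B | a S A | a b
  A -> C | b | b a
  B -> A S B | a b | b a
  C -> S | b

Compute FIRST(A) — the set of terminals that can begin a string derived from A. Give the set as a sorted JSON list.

FIRST iteration:
round 1:
  A via A→b: +{b}
  B via B→A S B: +{b}
  B via B→a b: +{a}
  C via C→b: +{b}
  S via S→a B: +{a}
  S: {a}  A: {b}  B: {a,b}  C: {b}
round 2:
  C via C→S: +{a}
  S: {a}  A: {b}  B: {a,b}  C: {a,b}
round 3:
  A via A→C: +{a}
  S: {a}  A: {a,b}  B: {a,b}  C: {a,b}
round 4: (no change)
  S: {a}  A: {a,b}  B: {a,b}  C: {a,b}

FIRST(A) = ["a", "b"]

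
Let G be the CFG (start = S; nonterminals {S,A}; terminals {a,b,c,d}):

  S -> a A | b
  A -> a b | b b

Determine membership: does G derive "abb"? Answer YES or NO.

Convert to CNF:
  S -> T0 A | b
  A -> T0 T1 | T1 T1
  T0 -> a
  T1 -> b

CYK table (by increasing span):
  cell(0,0) a: {T0}  orig:{}
  cell(1,1) b: {S,T1}  orig:{S}
  cell(2,2) b: {S,T1}  orig:{S}
  cell(0,1) ab: {A}
  cell(1,2) bb: {A}
  cell(0,2) abb: {S}

S ∈ T[0,2] ⇒ YES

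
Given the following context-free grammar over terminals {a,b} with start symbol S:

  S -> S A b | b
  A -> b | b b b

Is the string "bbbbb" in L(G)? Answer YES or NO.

CNF form of G:
  S -> S X2 | b
  A -> T0 X1 | b
  T0 -> b
  X1 -> T0 T0
  X2 -> A T0

CYK table (by increasing span):
  [0..0]={A,S,T0}  "b"  orig:{A,S}
  [1..1]={A,S,T0}  "b"  orig:{A,S}
  [2..2]={A,S,T0}  "b"  orig:{A,S}
  [3..3]={A,S,T0}  "b"  orig:{A,S}
  [4..4]={A,S,T0}  "b"  orig:{A,S}
  [0..1]={X1,X2}  "bb"  orig:{}
  [1..2]={X1,X2}  "bb"  orig:{}
  [2..3]={X1,X2}  "bb"  orig:{}
  [3..4]={X1,X2}  "bb"  orig:{}
  [0..2]={A,S}  "bbb"
  [1..3]={A,S}  "bbb"
  [2..4]={A,S}  "bbb"
  [0..3]={X2}  "bbbb"  orig:{}
  [1..4]={X2}  "bbbb"  orig:{}
  [0..4]={S}  "bbbbb"

S ∈ T[0,4] ⇒ YES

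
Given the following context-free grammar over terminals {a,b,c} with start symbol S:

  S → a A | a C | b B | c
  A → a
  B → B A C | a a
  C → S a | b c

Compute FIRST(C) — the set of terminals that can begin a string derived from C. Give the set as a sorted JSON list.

Compute FIRST by fixpoint:
round 1:
  A via A→a: +{a}
  B via B→a a: +{a}
  C via C→b c: +{b}
  S via S→a A: +{a}
  S via S→b B: +{b}
  S via S→c: +{c}
  FIRST[S]={a,b,c}  FIRST[A]={a}  FIRST[B]={a}  FIRST[C]={b}
round 2:
  C via C→S a: +{a,c}
  FIRST[S]={a,b,c}  FIRST[A]={a}  FIRST[B]={a}  FIRST[C]={a,b,c}
round 3: (no change)
  FIRST[S]={a,b,c}  FIRST[A]={a}  FIRST[B]={a}  FIRST[C]={a,b,c}

FIRST(C) = ["a", "b", "c"]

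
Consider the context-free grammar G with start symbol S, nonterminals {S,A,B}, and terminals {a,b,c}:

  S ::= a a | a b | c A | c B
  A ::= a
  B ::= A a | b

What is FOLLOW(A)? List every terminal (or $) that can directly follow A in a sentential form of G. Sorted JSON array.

FIRST iteration:
iter 1:
  A via A→a: +{a}
  B via B→A a: +{a}
  B via B→b: +{b}
  S via S→a a: +{a}
  S via S→c A: +{c}
  FIRST(S)={a,c}  FIRST(A)={a}  FIRST(B)={a,b}
iter 2: (no change)
  FIRST(S)={a,c}  FIRST(A)={a}  FIRST(B)={a,b}

FOLLOW iteration:
FOLLOW(S) := {$}
pass 1:
  B→A a: FOLLOW(A) ⊇ FIRST(a) = {a}; new: +{a}
  S→c A: FOLLOW(A) ⊇ FOLLOW(S) ⊇ {$}; new: +{$}
  S→c B: FOLLOW(B) ⊇ FOLLOW(S) ⊇ {$}; new: +{$}
  FOLLOW[S]={$}  FOLLOW[A]={$,a}  FOLLOW[B]={$}
pass 2: done
  FOLLOW[S]={$}  FOLLOW[A]={$,a}  FOLLOW[B]={$}

FOLLOW(A) = ["$", "a"]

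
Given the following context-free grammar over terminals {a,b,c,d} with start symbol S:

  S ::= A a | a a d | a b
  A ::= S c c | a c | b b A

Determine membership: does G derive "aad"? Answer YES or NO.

CNF form of G:
  S -> A T1 | T1 T2 | T1 X6
  A -> S X4 | T1 T0 | T2 X5
  T0 -> c
  T1 -> a
  T2 -> b
  T3 -> d
  X4 -> T0 T0
  X5 -> T2 A
  X6 -> T1 T3

CYK fill:
  cell(0,0) a: {T1}  orig:{}
  cell(1,1) a: {T1}  orig:{}
  cell(2,2) d: {T3}  orig:{}
  cell(0,1) aa: ∅
  cell(1,2) ad: {X6}  orig:{}
  cell(0,2) aad: {S}

S ∈ T[0,2] ⇒ YES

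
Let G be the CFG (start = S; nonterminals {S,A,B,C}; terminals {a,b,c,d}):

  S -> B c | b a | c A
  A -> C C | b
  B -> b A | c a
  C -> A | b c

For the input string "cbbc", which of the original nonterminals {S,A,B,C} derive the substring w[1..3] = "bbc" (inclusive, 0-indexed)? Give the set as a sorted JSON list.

Convert to CNF:
  S -> B T1 | T0 T2 | T1 A
  A -> C C | b
  B -> T0 A | T1 T2
  C -> C C | T0 T1 | b
  T0 -> b
  T1 -> c
  T2 -> a

CYK table (by increasing span) (cells [i..j] with 1 ≤ i ≤ j ≤ 3 only):
  [1..1]={A,C,T0}  "b"  orig:{A,C}
  [2..2]={A,C,T0}  "b"  orig:{A,C}
  [3..3]={T1}  "c"  orig:{}
  [1..2]={A,B,C}  "bb"
  [2..3]={C}  "bc"
  [1..3]={A,C,S}  "bbc"

Original NTs in T[1,3] deriving "bbc": ["A", "C", "S"]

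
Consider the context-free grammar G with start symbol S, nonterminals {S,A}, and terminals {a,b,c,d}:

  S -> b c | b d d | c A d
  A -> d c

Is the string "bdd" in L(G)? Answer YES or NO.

CNF form of G:
  S -> T1 X4 | T2 T1 | T2 X3
  A -> T0 T1
  T0 -> d
  T1 -> c
  T2 -> b
  X3 -> T0 T0
  X4 -> A T0

CYK table (by increasing span):
  [0..0]={T2}  "b"  orig:{}
  [1..1]={T0}  "d"  orig:{}
  [2..2]={T0}  "d"  orig:{}
  [0..1]=∅  "bd"
  [1..2]={X3}  "dd"  orig:{}
  [0..2]={S}  "bdd"

S ∈ T[0,2] ⇒ YES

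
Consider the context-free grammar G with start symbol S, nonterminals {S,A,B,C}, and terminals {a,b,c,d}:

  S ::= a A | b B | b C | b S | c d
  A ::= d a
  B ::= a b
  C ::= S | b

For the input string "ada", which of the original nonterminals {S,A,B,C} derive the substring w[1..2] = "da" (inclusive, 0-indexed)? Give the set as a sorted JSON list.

Convert to CNF:
  S -> T1 A | T2 B | T2 C | T2 S | T3 T0
  A -> T0 T1
  B -> T1 T2
  C -> T1 A | T2 B | T2 C | T2 S | T3 T0 | b
  T0 -> d
  T1 -> a
  T2 -> b
  T3 -> c

CYK fill, restricted to cells inside w[1..2]:
  [1..1]={T0}  "d"  orig:{}
  [2..2]={T1}  "a"  orig:{}
  [1..2]={A}  "da"

Original NTs in T[1,2] deriving "da": ["A"]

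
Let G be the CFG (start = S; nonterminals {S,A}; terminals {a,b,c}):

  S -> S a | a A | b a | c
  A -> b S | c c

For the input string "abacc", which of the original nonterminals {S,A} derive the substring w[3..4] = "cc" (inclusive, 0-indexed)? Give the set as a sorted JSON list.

CNF form of G:
  S -> S T2 | T0 T2 | T2 A | c
  A -> T0 S | T1 T1
  T0 -> b
  T1 -> c
  T2 -> a

CYK table (by increasing span) — only the sub-triangle for w[3..4]:
  cell(3,3) c: {S,T1}  orig:{S}
  cell(4,4) c: {S,T1}  orig:{S}
  cell(3,4) cc: {A}

Original NTs in T[3,4] deriving "cc": ["A"]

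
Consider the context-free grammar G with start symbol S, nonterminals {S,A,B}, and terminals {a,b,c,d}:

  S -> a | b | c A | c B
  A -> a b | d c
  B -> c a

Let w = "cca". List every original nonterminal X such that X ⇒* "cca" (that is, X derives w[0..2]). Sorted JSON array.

Convert to CNF:
  S -> T3 A | T3 B | a | b
  A -> T0 T1 | T2 T3
  B -> T3 T0
  T0 -> a
  T1 -> b
  T2 -> d
  T3 -> c

Fill CYK table bottom-up, restricted to cells inside w[0..2]:
  [0..0]={T3}  "c"  orig:{}
  [1..1]={T3}  "c"  orig:{}
  [2..2]={S,T0}  "a"  orig:{S}
  [0..1]=∅  "cc"
  [1..2]={B}  "ca"
  [0..2]={S}  "cca"

Original NTs in T[0,2] deriving "cca": ["S"]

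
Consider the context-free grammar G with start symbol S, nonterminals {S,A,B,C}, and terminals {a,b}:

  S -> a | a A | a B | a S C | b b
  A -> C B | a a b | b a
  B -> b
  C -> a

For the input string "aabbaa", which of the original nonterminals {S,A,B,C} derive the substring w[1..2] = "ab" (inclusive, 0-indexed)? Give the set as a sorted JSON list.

Convert to CNF:
  S -> T0 A | T0 B | T0 X3 | T1 T1 | a
  A -> C B | T0 X2 | T1 T0
  B -> b
  C -> a
  T0 -> a
  T1 -> b
  X2 -> T0 T1
  X3 -> S C

CYK table (by increasing span) — only the sub-triangle for w[1..2]:
  T[1,1] 'a' = {C,S,T0}  orig:{C,S}
  T[2,2] 'b' = {B,T1}  orig:{B}
  T[1,2] 'ab' = {A,S,X2}  orig:{A,S}

Original NTs in T[1,2] deriving "ab": ["A", "S"]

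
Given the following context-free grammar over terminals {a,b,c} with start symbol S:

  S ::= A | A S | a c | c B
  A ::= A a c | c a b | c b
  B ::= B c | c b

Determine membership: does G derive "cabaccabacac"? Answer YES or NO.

CNF form of G:
  S -> A S | A X5 | T0 T1 | T1 B | T1 T2 | T1 X6
  A -> A X3 | T1 T2 | T1 X4
  B -> B T1 | T1 T2
  T0 -> a
  T1 -> c
  T2 -> b
  X3 -> T0 T1
  X4 -> T0 T2
  X5 -> T0 T1
  X6 -> T0 T2

Fill CYK table bottom-up:
  [0..0]={T1}  "c"  orig:{}
  [1..1]={T0}  "a"  orig:{}
  [2..2]={T2}  "b"  orig:{}
  [3..3]={T0}  "a"  orig:{}
  [4..4]={T1}  "c"  orig:{}
  [5..5]={T1}  "c"  orig:{}
  [6..6]={T0}  "a"  orig:{}
  [7..7]={T2}  "b"  orig:{}
  [8..8]={T0}  "a"  orig:{}
  [9..9]={T1}  "c"  orig:{}
  [10..10]={T0}  "a"  orig:{}
  [11..11]={T1}  "c"  orig:{}
  [0..1]=∅  "ca"
  [1..2]={X4,X6}  "ab"  orig:{}
  [2..3]=∅  "ba"
  [3..4]={S,X3,X5}  "ac"  orig:{S}
  [4..5]=∅  "cc"
  [5..6]=∅  "ca"
  [6..7]={X4,X6}  "ab"  orig:{}
  [7..8]=∅  "ba"
  [8..9]={S,X3,X5}  "ac"  orig:{S}
  [9..10]=∅  "ca"
  [10..11]={S,X3,X5}  "ac"  orig:{S}
  [0..2]={A,S}  "cab"
  [1..3]=∅  "aba"
  [2..4]=∅  "bac"
  [3..5]=∅  "acc"
  [4..6]=∅  "cca"
  [5..7]={A,S}  "cab"
  [6..8]=∅  "aba"
  [7..9]=∅  "bac"
  [8..10]=∅  "aca"
  [9..11]=∅  "cac"
  [0..3]=∅  "caba"
  [1..4]=∅  "abac"
  [2..5]=∅  "bacc"
  [3..6]=∅  "acca"
  [4..7]=∅  "ccab"
  [5..8]=∅  "caba"
  [6..9]=∅  "abac"
  [7..10]=∅  "baca"
  [8..11]=∅  "acac"
  [0..4]={A,S}  "cabac"
  [1..5]=∅  "abacc"
  [2..6]=∅  "bacca"
  [3..7]=∅  "accab"
  [4..8]=∅  "ccaba"
  [5..9]={A,S}  "cabac"
  [6..10]=∅  "abaca"
  [7..11]=∅  "bacac"
  [0..5]=∅  "cabacc"
  [1..6]=∅  "abacca"
  [2..7]=∅  "baccab"
  [3..8]=∅  "accaba"
  [4..9]=∅  "ccabac"
  [5..10]=∅  "cabaca"
  [6..11]=∅  "abacac"
  [0..6]=∅  "cabacca"
  [1..7]=∅  "abaccab"
  [2..8]=∅  "baccaba"
  [3..9]=∅  "accabac"
  [4..10]=∅  "ccabaca"
  [5..11]={A,S}  "cabacac"
  [0..7]={S}  "cabaccab"
  [1..8]=∅  "abaccaba"
  [2..9]=∅  "baccabac"
  [3..10]=∅  "accabaca"
  [4..11]=∅  "ccabacac"
  [0..8]=∅  "cabaccaba"
  [1..9]=∅  "abaccabac"
  [2..10]=∅  "baccabaca"
  [3..11]=∅  "accabacac"
  [0..9]={S}  "cabaccabac"
  [1..10]=∅  "abaccabaca"
  [2..11]=∅  "baccabacac"
  [0..10]=∅  "cabaccabaca"
  [1..11]=∅  "abaccabacac"
  [0..11]={S}  "cabaccabacac"

S ∈ T[0,11] ⇒ YES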